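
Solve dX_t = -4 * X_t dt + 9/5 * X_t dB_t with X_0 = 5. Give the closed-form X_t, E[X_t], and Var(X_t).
X_t = 5 * exp((-281/50) t + (9/5) B_t); E[X_t] = 5*exp(-4*t); Var(X_t) = (25*exp(81*t/25) - 25)*exp(-8*t)

For GBM dX = mu X dt + sigma X dB with X_0 = x_0, apply Itô to Y = log X: dY = (mu - sigma^2/2) dt + sigma dB, so Y_t = log(x_0) + (mu - sigma^2/2) t + sigma B_t and hence X_t = x_0 * exp((mu - sigma^2/2) t + sigma B_t).
With mu = -4, sigma = 9/5, x_0 = 5, this gives:
  X_t = 5 * exp((-281/50) * t + (9/5) * B_t).
Since sigma*B_t ~ Normal(0, sigma^2 t), E[exp(sigma*B_t)] = exp(sigma^2 t / 2); so E[X_t] = x_0 * exp((mu - sigma^2/2) t) * exp(sigma^2 t / 2) = x_0 * exp(mu t) = 5*exp(-4*t).
Var(X_t) = E[X_t^2] - (E[X_t])^2 = x_0^2 * exp(2 mu t) * (exp(sigma^2 t) - 1) = (25*exp(81*t/25) - 25)*exp(-8*t).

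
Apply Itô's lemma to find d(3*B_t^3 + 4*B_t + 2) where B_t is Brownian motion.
d(3*B_t^3 + 4*B_t + 2) = (9*B_t) dt + (9*B_t^2 + 4) dB_t

Itô's formula for f(B_t) gives d f(B_t) = f'(B_t) dB_t + (1/2) f''(B_t) dt. Compute derivatives of f(x) = 3*x^3 + 4*x + 2:
  f'(x)  = 9*x^2 + 4
  f''(x) = 18*x
Substitute x = B_t and multiply the f'' term by 1/2:
  drift     = (1/2) * (18*x) evaluated at B_t = 9*B_t
  diffusion = (9*x^2 + 4) evaluated at B_t = 9*B_t^2 + 4
Therefore d(3*B_t^3 + 4*B_t + 2) = (9*B_t) dt + (9*B_t^2 + 4) dB_t.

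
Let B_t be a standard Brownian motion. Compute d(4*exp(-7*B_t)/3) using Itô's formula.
d(4*exp(-7*B_t)/3) = (98*exp(-7*B_t)/3) dt + (-28*exp(-7*B_t)/3) dB_t

Itô's formula for f(B_t) gives d f(B_t) = f'(B_t) dB_t + (1/2) f''(B_t) dt. Compute derivatives of f(x) = 4*exp(-7*x)/3:
  f'(x)  = -28*exp(-7*x)/3
  f''(x) = 196*exp(-7*x)/3
Substitute x = B_t and multiply the f'' term by 1/2:
  drift     = (1/2) * (196*exp(-7*x)/3) evaluated at B_t = 98*exp(-7*B_t)/3
  diffusion = (-28*exp(-7*x)/3) evaluated at B_t = -28*exp(-7*B_t)/3
Therefore d(4*exp(-7*B_t)/3) = (98*exp(-7*B_t)/3) dt + (-28*exp(-7*B_t)/3) dB_t.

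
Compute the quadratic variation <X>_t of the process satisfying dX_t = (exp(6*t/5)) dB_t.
<X>_t = 5*exp(12*t/5)/12 - 5/12

For an Itô process dX_t = a(t) dt + b(t) dB_t, the quadratic variation is <X>_t = int_0^t b(s)^2 ds (the drift term does not contribute). Here b(s) = exp(6*s/5), so
  b(s)^2 = exp(12*s/5).
Integrating from 0 to t:
  <X>_t = int_0^t (exp(12*s/5)) ds = 5*exp(12*t/5)/12 - 5/12.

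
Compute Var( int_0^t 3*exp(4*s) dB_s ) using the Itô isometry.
Var = 9*exp(8*t)/8 - 9/8

The Itô integral of a deterministic integrand f(s) has mean 0 because each increment f(s) * (B_{s+ds} - B_s) has mean 0. By the Itô isometry:
  Var( int_0^t f(s) dB_s ) = E[ (int_0^t f(s) dB_s)^2 ] = int_0^t f(s)^2 ds.
Here f(s) = 3*exp(4*s), so f(s)^2 = 9*exp(8*s). Integrate:
  int_0^t (9*exp(8*s)) ds = 9*exp(8*t)/8 - 9/8.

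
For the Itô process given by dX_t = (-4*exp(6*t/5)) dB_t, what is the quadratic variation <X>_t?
<X>_t = 20*exp(12*t/5)/3 - 20/3

For an Itô process dX_t = a(t) dt + b(t) dB_t, the quadratic variation is <X>_t = int_0^t b(s)^2 ds (the drift term does not contribute). Here b(s) = -4*exp(6*s/5), so
  b(s)^2 = 16*exp(12*s/5).
Integrating from 0 to t:
  <X>_t = int_0^t (16*exp(12*s/5)) ds = 20*exp(12*t/5)/3 - 20/3.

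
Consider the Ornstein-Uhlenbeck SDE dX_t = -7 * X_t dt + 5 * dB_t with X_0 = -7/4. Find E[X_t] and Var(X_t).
E[X_t] = -7*exp(-7*t)/4; Var(X_t) = 25/14 - 25*exp(-14*t)/14

The OU SDE dX = -theta X dt + sigma dB admits the integrating factor exp(theta t): d(exp(theta t) X_t) = sigma exp(theta t) dB_t. Integrating from 0 to t:
  X_t = x_0 * exp(-theta t) + sigma * int_0^t exp(-theta (t-s)) dB_s.
The Itô integral has mean 0 and (by the Itô isometry) variance sigma^2 * int_0^t exp(-2 theta (t - s)) ds = sigma^2 * (1 - exp(-2 theta t)) / (2 theta).
With theta = 7, sigma = 5, x_0 = -7/4:
  E[X_t] = -7/4 * exp(-7 t) = -7*exp(-7*t)/4
  Var(X_t) = (5)^2 * (1 - exp(-2*7 t)) / (2 * 7) = 25/14 - 25*exp(-14*t)/14.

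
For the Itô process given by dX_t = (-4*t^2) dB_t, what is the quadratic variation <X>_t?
<X>_t = 16*t^5/5

For an Itô process dX_t = a(t) dt + b(t) dB_t, the quadratic variation is <X>_t = int_0^t b(s)^2 ds (the drift term does not contribute). Here b(s) = -4*s^2, so
  b(s)^2 = 16*s^4.
Integrating from 0 to t:
  <X>_t = int_0^t (16*s^4) ds = 16*t^5/5.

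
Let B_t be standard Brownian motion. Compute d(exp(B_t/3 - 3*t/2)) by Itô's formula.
d(exp(B_t/3 - 3*t/2)) = (-13*exp(B_t/3 - 3*t/2)/9) dt + (exp(B_t/3 - 3*t/2)/3) dB_t

Itô's formula for f(t, x): d f(t, B_t) = (f_t + (1/2) f_xx) dt + f_x dB_t. Compute partials of f(t, x) = exp(-3*t/2 + x/3):
  f_t(t,x)  = -3*exp(-3*t/2 + x/3)/2
  f_x(t,x)  = exp(-3*t/2 + x/3)/3
  f_xx(t,x) = exp(-3*t/2 + x/3)/9
Assemble drift = f_t + (1/2) f_xx = -13*exp(-3*t/2 + x/3)/9 and diffusion = f_x = exp(-3*t/2 + x/3)/3. Substituting x = B_t:
  d(exp(B_t/3 - 3*t/2)) = (-13*exp(B_t/3 - 3*t/2)/9) dt + (exp(B_t/3 - 3*t/2)/3) dB_t.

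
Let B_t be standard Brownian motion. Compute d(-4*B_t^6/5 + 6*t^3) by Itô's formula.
d(-4*B_t^6/5 + 6*t^3) = (-12*B_t^4 + 18*t^2) dt + (-24*B_t^5/5) dB_t

Itô's formula for f(t, x): d f(t, B_t) = (f_t + (1/2) f_xx) dt + f_x dB_t. Compute partials of f(t, x) = 6*t^3 - 4*x^6/5:
  f_t(t,x)  = 18*t^2
  f_x(t,x)  = -24*x^5/5
  f_xx(t,x) = -24*x^4
Assemble drift = f_t + (1/2) f_xx = 18*t^2 - 12*x^4 and diffusion = f_x = -24*x^5/5. Substituting x = B_t:
  d(-4*B_t^6/5 + 6*t^3) = (-12*B_t^4 + 18*t^2) dt + (-24*B_t^5/5) dB_t.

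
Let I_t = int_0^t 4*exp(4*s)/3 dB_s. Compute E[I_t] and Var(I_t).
E[I_t] = 0; Var(I_t) = 2*exp(8*t)/9 - 2/9

The Itô integral of a deterministic integrand f(s) has mean 0 because each increment f(s) * (B_{s+ds} - B_s) has mean 0. By the Itô isometry:
  Var( int_0^t f(s) dB_s ) = E[ (int_0^t f(s) dB_s)^2 ] = int_0^t f(s)^2 ds.
Here f(s) = 4*exp(4*s)/3, so f(s)^2 = 16*exp(8*s)/9. Integrate:
  int_0^t (16*exp(8*s)/9) ds = 2*exp(8*t)/9 - 2/9.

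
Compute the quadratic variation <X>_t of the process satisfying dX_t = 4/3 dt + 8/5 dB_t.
<X>_t = 64*t/25

For an Itô process dX_t = a(t) dt + b(t) dB_t, the quadratic variation is <X>_t = int_0^t b(s)^2 ds (the drift term does not contribute). Here b(s) = 8/5, so
  b(s)^2 = 64/25.
Integrating from 0 to t:
  <X>_t = int_0^t (64/25) ds = 64*t/25.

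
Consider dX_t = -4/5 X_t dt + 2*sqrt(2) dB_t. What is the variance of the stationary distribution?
lim Var(X_t) = 5

The OU SDE dX = -theta X dt + sigma dB admits the integrating factor exp(theta t): d(exp(theta t) X_t) = sigma exp(theta t) dB_t. Integrating from 0 to t gives X_t = x_0 * exp(-theta t) + sigma * int_0^t exp(-theta (t-s)) dB_s for any initial x_0. The Itô integral has variance (by the Itô isometry) sigma^2 * int_0^t exp(-2 theta (t - s)) ds = sigma^2 * (1 - exp(-2 theta t)) / (2 theta), independent of x_0.
With theta = 4/5, sigma = 2*sqrt(2):
  Var(X_t) = (2*sqrt(2))^2 * (1 - exp(-2*4/5 t)) / (2 * 4/5) = 5 - 5*exp(-8*t/5).
As t -> infinity, exp(-2*4/5 t) -> 0, so the stationary variance is sigma^2 / (2 theta) = 5.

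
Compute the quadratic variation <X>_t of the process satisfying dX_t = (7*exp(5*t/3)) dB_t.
<X>_t = 147*exp(10*t/3)/10 - 147/10

For an Itô process dX_t = a(t) dt + b(t) dB_t, the quadratic variation is <X>_t = int_0^t b(s)^2 ds (the drift term does not contribute). Here b(s) = 7*exp(5*s/3), so
  b(s)^2 = 49*exp(10*s/3).
Integrating from 0 to t:
  <X>_t = int_0^t (49*exp(10*s/3)) ds = 147*exp(10*t/3)/10 - 147/10.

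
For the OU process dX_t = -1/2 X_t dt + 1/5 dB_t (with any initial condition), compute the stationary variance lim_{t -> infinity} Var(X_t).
lim Var(X_t) = 1/25

The OU SDE dX = -theta X dt + sigma dB admits the integrating factor exp(theta t): d(exp(theta t) X_t) = sigma exp(theta t) dB_t. Integrating from 0 to t gives X_t = x_0 * exp(-theta t) + sigma * int_0^t exp(-theta (t-s)) dB_s for any initial x_0. The Itô integral has variance (by the Itô isometry) sigma^2 * int_0^t exp(-2 theta (t - s)) ds = sigma^2 * (1 - exp(-2 theta t)) / (2 theta), independent of x_0.
With theta = 1/2, sigma = 1/5:
  Var(X_t) = (1/5)^2 * (1 - exp(-2*1/2 t)) / (2 * 1/2) = (exp(t) - 1)*exp(-t)/25.
As t -> infinity, exp(-2*1/2 t) -> 0, so the stationary variance is sigma^2 / (2 theta) = 1/25.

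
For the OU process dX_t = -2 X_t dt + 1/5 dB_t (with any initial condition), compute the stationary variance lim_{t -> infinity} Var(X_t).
lim Var(X_t) = 1/100

The OU SDE dX = -theta X dt + sigma dB admits the integrating factor exp(theta t): d(exp(theta t) X_t) = sigma exp(theta t) dB_t. Integrating from 0 to t gives X_t = x_0 * exp(-theta t) + sigma * int_0^t exp(-theta (t-s)) dB_s for any initial x_0. The Itô integral has variance (by the Itô isometry) sigma^2 * int_0^t exp(-2 theta (t - s)) ds = sigma^2 * (1 - exp(-2 theta t)) / (2 theta), independent of x_0.
With theta = 2, sigma = 1/5:
  Var(X_t) = (1/5)^2 * (1 - exp(-2*2 t)) / (2 * 2) = 1/100 - exp(-4*t)/100.
As t -> infinity, exp(-2*2 t) -> 0, so the stationary variance is sigma^2 / (2 theta) = 1/100.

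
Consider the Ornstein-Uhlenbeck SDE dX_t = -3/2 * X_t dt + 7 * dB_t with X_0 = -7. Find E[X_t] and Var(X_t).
E[X_t] = -7*exp(-3*t/2); Var(X_t) = 49/3 - 49*exp(-3*t)/3

The OU SDE dX = -theta X dt + sigma dB admits the integrating factor exp(theta t): d(exp(theta t) X_t) = sigma exp(theta t) dB_t. Integrating from 0 to t:
  X_t = x_0 * exp(-theta t) + sigma * int_0^t exp(-theta (t-s)) dB_s.
The Itô integral has mean 0 and (by the Itô isometry) variance sigma^2 * int_0^t exp(-2 theta (t - s)) ds = sigma^2 * (1 - exp(-2 theta t)) / (2 theta).
With theta = 3/2, sigma = 7, x_0 = -7:
  E[X_t] = -7 * exp(-3/2 t) = -7*exp(-3*t/2)
  Var(X_t) = (7)^2 * (1 - exp(-2*3/2 t)) / (2 * 3/2) = 49/3 - 49*exp(-3*t)/3.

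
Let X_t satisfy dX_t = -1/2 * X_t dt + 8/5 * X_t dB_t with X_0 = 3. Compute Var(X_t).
Var(X_t) = (9*exp(64*t/25) - 9)*exp(-t)

For GBM dX = mu X dt + sigma X dB with X_0 = x_0, apply Itô to Y = log X: dY = (mu - sigma^2/2) dt + sigma dB, so Y_t = log(x_0) + (mu - sigma^2/2) t + sigma B_t and hence X_t = x_0 * exp((mu - sigma^2/2) t + sigma B_t).
With mu = -1/2, sigma = 8/5, x_0 = 3, this gives:
  X_t = 3 * exp((-89/50) * t + (8/5) * B_t).
Since sigma*B_t ~ Normal(0, sigma^2 t), E[exp(sigma*B_t)] = exp(sigma^2 t / 2); so E[X_t] = x_0 * exp((mu - sigma^2/2) t) * exp(sigma^2 t / 2) = x_0 * exp(mu t) = 3*exp(-t/2).
Var(X_t) = E[X_t^2] - (E[X_t])^2 = x_0^2 * exp(2 mu t) * (exp(sigma^2 t) - 1) = (9*exp(64*t/25) - 9)*exp(-t).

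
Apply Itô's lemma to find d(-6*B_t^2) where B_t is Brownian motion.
d(-6*B_t^2) = (-6) dt + (-12*B_t) dB_t

Itô's formula for f(B_t) gives d f(B_t) = f'(B_t) dB_t + (1/2) f''(B_t) dt. Compute derivatives of f(x) = -6*x^2:
  f'(x)  = -12*x
  f''(x) = -12
Substitute x = B_t and multiply the f'' term by 1/2:
  drift     = (1/2) * (-12) evaluated at B_t = -6
  diffusion = (-12*x) evaluated at B_t = -12*B_t
Therefore d(-6*B_t^2) = (-6) dt + (-12*B_t) dB_t.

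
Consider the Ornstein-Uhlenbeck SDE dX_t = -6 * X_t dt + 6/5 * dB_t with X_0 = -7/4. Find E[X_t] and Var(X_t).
E[X_t] = -7*exp(-6*t)/4; Var(X_t) = 3/25 - 3*exp(-12*t)/25

The OU SDE dX = -theta X dt + sigma dB admits the integrating factor exp(theta t): d(exp(theta t) X_t) = sigma exp(theta t) dB_t. Integrating from 0 to t:
  X_t = x_0 * exp(-theta t) + sigma * int_0^t exp(-theta (t-s)) dB_s.
The Itô integral has mean 0 and (by the Itô isometry) variance sigma^2 * int_0^t exp(-2 theta (t - s)) ds = sigma^2 * (1 - exp(-2 theta t)) / (2 theta).
With theta = 6, sigma = 6/5, x_0 = -7/4:
  E[X_t] = -7/4 * exp(-6 t) = -7*exp(-6*t)/4
  Var(X_t) = (6/5)^2 * (1 - exp(-2*6 t)) / (2 * 6) = 3/25 - 3*exp(-12*t)/25.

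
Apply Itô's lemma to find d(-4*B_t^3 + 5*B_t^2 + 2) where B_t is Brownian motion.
d(-4*B_t^3 + 5*B_t^2 + 2) = (5 - 12*B_t) dt + (2*B_t*(5 - 6*B_t)) dB_t

Itô's formula for f(B_t) gives d f(B_t) = f'(B_t) dB_t + (1/2) f''(B_t) dt. Compute derivatives of f(x) = -4*x^3 + 5*x^2 + 2:
  f'(x)  = 2*x*(5 - 6*x)
  f''(x) = 10 - 24*x
Substitute x = B_t and multiply the f'' term by 1/2:
  drift     = (1/2) * (10 - 24*x) evaluated at B_t = 5 - 12*B_t
  diffusion = (2*x*(5 - 6*x)) evaluated at B_t = 2*B_t*(5 - 6*B_t)
Therefore d(-4*B_t^3 + 5*B_t^2 + 2) = (5 - 12*B_t) dt + (2*B_t*(5 - 6*B_t)) dB_t.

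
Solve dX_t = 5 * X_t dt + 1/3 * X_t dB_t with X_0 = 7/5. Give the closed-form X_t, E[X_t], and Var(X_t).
X_t = 7/5 * exp((89/18) t + (1/3) B_t); E[X_t] = 7*exp(5*t)/5; Var(X_t) = 49*(exp(t/9) - 1)*exp(10*t)/25

For GBM dX = mu X dt + sigma X dB with X_0 = x_0, apply Itô to Y = log X: dY = (mu - sigma^2/2) dt + sigma dB, so Y_t = log(x_0) + (mu - sigma^2/2) t + sigma B_t and hence X_t = x_0 * exp((mu - sigma^2/2) t + sigma B_t).
With mu = 5, sigma = 1/3, x_0 = 7/5, this gives:
  X_t = 7/5 * exp((89/18) * t + (1/3) * B_t).
Since sigma*B_t ~ Normal(0, sigma^2 t), E[exp(sigma*B_t)] = exp(sigma^2 t / 2); so E[X_t] = x_0 * exp((mu - sigma^2/2) t) * exp(sigma^2 t / 2) = x_0 * exp(mu t) = 7*exp(5*t)/5.
Var(X_t) = E[X_t^2] - (E[X_t])^2 = x_0^2 * exp(2 mu t) * (exp(sigma^2 t) - 1) = 49*(exp(t/9) - 1)*exp(10*t)/25.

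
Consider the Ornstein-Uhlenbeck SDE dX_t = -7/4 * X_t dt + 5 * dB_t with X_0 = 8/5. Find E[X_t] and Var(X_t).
E[X_t] = 8*exp(-7*t/4)/5; Var(X_t) = 50/7 - 50*exp(-7*t/2)/7

The OU SDE dX = -theta X dt + sigma dB admits the integrating factor exp(theta t): d(exp(theta t) X_t) = sigma exp(theta t) dB_t. Integrating from 0 to t:
  X_t = x_0 * exp(-theta t) + sigma * int_0^t exp(-theta (t-s)) dB_s.
The Itô integral has mean 0 and (by the Itô isometry) variance sigma^2 * int_0^t exp(-2 theta (t - s)) ds = sigma^2 * (1 - exp(-2 theta t)) / (2 theta).
With theta = 7/4, sigma = 5, x_0 = 8/5:
  E[X_t] = 8/5 * exp(-7/4 t) = 8*exp(-7*t/4)/5
  Var(X_t) = (5)^2 * (1 - exp(-2*7/4 t)) / (2 * 7/4) = 50/7 - 50*exp(-7*t/2)/7.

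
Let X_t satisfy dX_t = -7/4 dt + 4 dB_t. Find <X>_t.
<X>_t = 16*t

For an Itô process dX_t = a(t) dt + b(t) dB_t, the quadratic variation is <X>_t = int_0^t b(s)^2 ds (the drift term does not contribute). Here b(s) = 4, so
  b(s)^2 = 16.
Integrating from 0 to t:
  <X>_t = int_0^t (16) ds = 16*t.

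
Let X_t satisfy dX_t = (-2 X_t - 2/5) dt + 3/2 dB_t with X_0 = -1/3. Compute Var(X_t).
Var(X_t) = 9/16 - 9*exp(-4*t)/16

The variance V(t) = Var(X_t) satisfies V'(t) = 2 a V(t) + c^2 with V(0) = 0 (drift coefficient is linear in X, diffusion is constant). With a = -2, c = 3/2, the solution is
  V(t) = (c^2 / (2 a)) * (exp(2 a t) - 1)
       = ((3/2)^2 / (2*(-2))) * (exp((-4) t) - 1)
       = 9/16 - 9*exp(-4*t)/16.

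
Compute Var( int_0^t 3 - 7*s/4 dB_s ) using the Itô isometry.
Var = t*(49*t^2 - 252*t + 432)/48

The Itô integral of a deterministic integrand f(s) has mean 0 because each increment f(s) * (B_{s+ds} - B_s) has mean 0. By the Itô isometry:
  Var( int_0^t f(s) dB_s ) = E[ (int_0^t f(s) dB_s)^2 ] = int_0^t f(s)^2 ds.
Here f(s) = 3 - 7*s/4, so f(s)^2 = (7*s - 12)^2/16. Integrate:
  int_0^t ((7*s - 12)^2/16) ds = t*(49*t^2 - 252*t + 432)/48.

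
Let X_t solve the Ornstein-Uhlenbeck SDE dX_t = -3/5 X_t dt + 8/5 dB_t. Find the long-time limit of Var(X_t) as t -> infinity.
lim Var(X_t) = 32/15

The OU SDE dX = -theta X dt + sigma dB admits the integrating factor exp(theta t): d(exp(theta t) X_t) = sigma exp(theta t) dB_t. Integrating from 0 to t gives X_t = x_0 * exp(-theta t) + sigma * int_0^t exp(-theta (t-s)) dB_s for any initial x_0. The Itô integral has variance (by the Itô isometry) sigma^2 * int_0^t exp(-2 theta (t - s)) ds = sigma^2 * (1 - exp(-2 theta t)) / (2 theta), independent of x_0.
With theta = 3/5, sigma = 8/5:
  Var(X_t) = (8/5)^2 * (1 - exp(-2*3/5 t)) / (2 * 3/5) = 32/15 - 32*exp(-6*t/5)/15.
As t -> infinity, exp(-2*3/5 t) -> 0, so the stationary variance is sigma^2 / (2 theta) = 32/15.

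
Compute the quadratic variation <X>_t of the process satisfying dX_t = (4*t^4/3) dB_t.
<X>_t = 16*t^9/81

For an Itô process dX_t = a(t) dt + b(t) dB_t, the quadratic variation is <X>_t = int_0^t b(s)^2 ds (the drift term does not contribute). Here b(s) = 4*s^4/3, so
  b(s)^2 = 16*s^8/9.
Integrating from 0 to t:
  <X>_t = int_0^t (16*s^8/9) ds = 16*t^9/81.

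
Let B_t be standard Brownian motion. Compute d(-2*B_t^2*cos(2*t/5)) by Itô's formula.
d(-2*B_t^2*cos(2*t/5)) = (4*B_t^2*sin(2*t/5)/5 - 2*cos(2*t/5)) dt + (-4*B_t*cos(2*t/5)) dB_t

Itô's formula for f(t, x): d f(t, B_t) = (f_t + (1/2) f_xx) dt + f_x dB_t. Compute partials of f(t, x) = -2*x^2*cos(2*t/5):
  f_t(t,x)  = 4*x^2*sin(2*t/5)/5
  f_x(t,x)  = -4*x*cos(2*t/5)
  f_xx(t,x) = -4*cos(2*t/5)
Assemble drift = f_t + (1/2) f_xx = 4*x^2*sin(2*t/5)/5 - 2*cos(2*t/5) and diffusion = f_x = -4*x*cos(2*t/5). Substituting x = B_t:
  d(-2*B_t^2*cos(2*t/5)) = (4*B_t^2*sin(2*t/5)/5 - 2*cos(2*t/5)) dt + (-4*B_t*cos(2*t/5)) dB_t.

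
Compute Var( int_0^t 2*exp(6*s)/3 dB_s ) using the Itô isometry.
Var = exp(12*t)/27 - 1/27

The Itô integral of a deterministic integrand f(s) has mean 0 because each increment f(s) * (B_{s+ds} - B_s) has mean 0. By the Itô isometry:
  Var( int_0^t f(s) dB_s ) = E[ (int_0^t f(s) dB_s)^2 ] = int_0^t f(s)^2 ds.
Here f(s) = 2*exp(6*s)/3, so f(s)^2 = 4*exp(12*s)/9. Integrate:
  int_0^t (4*exp(12*s)/9) ds = exp(12*t)/27 - 1/27.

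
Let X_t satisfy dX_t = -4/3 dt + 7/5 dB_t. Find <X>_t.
<X>_t = 49*t/25

For an Itô process dX_t = a(t) dt + b(t) dB_t, the quadratic variation is <X>_t = int_0^t b(s)^2 ds (the drift term does not contribute). Here b(s) = 7/5, so
  b(s)^2 = 49/25.
Integrating from 0 to t:
  <X>_t = int_0^t (49/25) ds = 49*t/25.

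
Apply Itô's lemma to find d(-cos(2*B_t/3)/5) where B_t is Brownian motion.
d(-cos(2*B_t/3)/5) = (2*cos(2*B_t/3)/45) dt + (2*sin(2*B_t/3)/15) dB_t

Itô's formula for f(B_t) gives d f(B_t) = f'(B_t) dB_t + (1/2) f''(B_t) dt. Compute derivatives of f(x) = -cos(2*x/3)/5:
  f'(x)  = 2*sin(2*x/3)/15
  f''(x) = 4*cos(2*x/3)/45
Substitute x = B_t and multiply the f'' term by 1/2:
  drift     = (1/2) * (4*cos(2*x/3)/45) evaluated at B_t = 2*cos(2*B_t/3)/45
  diffusion = (2*sin(2*x/3)/15) evaluated at B_t = 2*sin(2*B_t/3)/15
Therefore d(-cos(2*B_t/3)/5) = (2*cos(2*B_t/3)/45) dt + (2*sin(2*B_t/3)/15) dB_t.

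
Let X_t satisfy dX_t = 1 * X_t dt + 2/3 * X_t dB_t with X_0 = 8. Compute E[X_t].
E[X_t] = 8*exp(t)

For GBM dX = mu X dt + sigma X dB with X_0 = x_0, apply Itô to Y = log X: dY = (mu - sigma^2/2) dt + sigma dB, so Y_t = log(x_0) + (mu - sigma^2/2) t + sigma B_t and hence X_t = x_0 * exp((mu - sigma^2/2) t + sigma B_t).
With mu = 1, sigma = 2/3, x_0 = 8, this gives:
  X_t = 8 * exp((7/9) * t + (2/3) * B_t).
Since sigma*B_t ~ Normal(0, sigma^2 t), E[exp(sigma*B_t)] = exp(sigma^2 t / 2); so E[X_t] = x_0 * exp((mu - sigma^2/2) t) * exp(sigma^2 t / 2) = x_0 * exp(mu t) = 8*exp(t).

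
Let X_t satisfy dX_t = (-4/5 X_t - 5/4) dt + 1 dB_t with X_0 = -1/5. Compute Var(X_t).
Var(X_t) = 5/8 - 5*exp(-8*t/5)/8

The variance V(t) = Var(X_t) satisfies V'(t) = 2 a V(t) + c^2 with V(0) = 0 (drift coefficient is linear in X, diffusion is constant). With a = -4/5, c = 1, the solution is
  V(t) = (c^2 / (2 a)) * (exp(2 a t) - 1)
       = (1^2 / (2*(-4/5))) * (exp((-8/5) t) - 1)
       = 5/8 - 5*exp(-8*t/5)/8.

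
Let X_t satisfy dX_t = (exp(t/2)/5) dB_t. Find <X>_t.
<X>_t = exp(t)/25 - 1/25

For an Itô process dX_t = a(t) dt + b(t) dB_t, the quadratic variation is <X>_t = int_0^t b(s)^2 ds (the drift term does not contribute). Here b(s) = exp(s/2)/5, so
  b(s)^2 = exp(s)/25.
Integrating from 0 to t:
  <X>_t = int_0^t (exp(s)/25) ds = exp(t)/25 - 1/25.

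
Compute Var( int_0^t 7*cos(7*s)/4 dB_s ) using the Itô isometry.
Var = 49*t/32 + 7*sin(14*t)/64

The Itô integral of a deterministic integrand f(s) has mean 0 because each increment f(s) * (B_{s+ds} - B_s) has mean 0. By the Itô isometry:
  Var( int_0^t f(s) dB_s ) = E[ (int_0^t f(s) dB_s)^2 ] = int_0^t f(s)^2 ds.
Here f(s) = 7*cos(7*s)/4, so f(s)^2 = 49*cos(7*s)^2/16. Integrate:
  int_0^t (49*cos(7*s)^2/16) ds = 49*t/32 + 7*sin(14*t)/64.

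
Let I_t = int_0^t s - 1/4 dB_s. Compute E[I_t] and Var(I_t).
E[I_t] = 0; Var(I_t) = t*(16*t^2 - 12*t + 3)/48

The Itô integral of a deterministic integrand f(s) has mean 0 because each increment f(s) * (B_{s+ds} - B_s) has mean 0. By the Itô isometry:
  Var( int_0^t f(s) dB_s ) = E[ (int_0^t f(s) dB_s)^2 ] = int_0^t f(s)^2 ds.
Here f(s) = s - 1/4, so f(s)^2 = (4*s - 1)^2/16. Integrate:
  int_0^t ((4*s - 1)^2/16) ds = t*(16*t^2 - 12*t + 3)/48.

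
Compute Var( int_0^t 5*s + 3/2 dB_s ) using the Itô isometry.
Var = t*(100*t^2 + 90*t + 27)/12

The Itô integral of a deterministic integrand f(s) has mean 0 because each increment f(s) * (B_{s+ds} - B_s) has mean 0. By the Itô isometry:
  Var( int_0^t f(s) dB_s ) = E[ (int_0^t f(s) dB_s)^2 ] = int_0^t f(s)^2 ds.
Here f(s) = 5*s + 3/2, so f(s)^2 = (10*s + 3)^2/4. Integrate:
  int_0^t ((10*s + 3)^2/4) ds = t*(100*t^2 + 90*t + 27)/12.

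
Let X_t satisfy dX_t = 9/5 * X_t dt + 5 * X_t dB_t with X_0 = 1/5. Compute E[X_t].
E[X_t] = exp(9*t/5)/5

For GBM dX = mu X dt + sigma X dB with X_0 = x_0, apply Itô to Y = log X: dY = (mu - sigma^2/2) dt + sigma dB, so Y_t = log(x_0) + (mu - sigma^2/2) t + sigma B_t and hence X_t = x_0 * exp((mu - sigma^2/2) t + sigma B_t).
With mu = 9/5, sigma = 5, x_0 = 1/5, this gives:
  X_t = 1/5 * exp((-107/10) * t + (5) * B_t).
Since sigma*B_t ~ Normal(0, sigma^2 t), E[exp(sigma*B_t)] = exp(sigma^2 t / 2); so E[X_t] = x_0 * exp((mu - sigma^2/2) t) * exp(sigma^2 t / 2) = x_0 * exp(mu t) = exp(9*t/5)/5.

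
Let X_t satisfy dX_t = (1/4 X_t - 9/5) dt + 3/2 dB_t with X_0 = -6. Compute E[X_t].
E[X_t] = 36/5 - 66*exp(t/4)/5

Taking expectations and using E[dB_t] = 0, the mean m(t) = E[X_t] satisfies the ODE m'(t) = a m(t) + b with m(0) = x_0. With a = 1/4, b = -9/5, x_0 = -6, the solution is
  m(t) = x_0 * exp(a t) + (b/a) * (exp(a t) - 1)
       = (-6) * exp((1/4) t) + ((-9/5)/(1/4)) * (exp((1/4) t) - 1)
       = 36/5 - 66*exp(t/4)/5.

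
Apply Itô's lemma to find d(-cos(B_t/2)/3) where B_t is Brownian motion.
d(-cos(B_t/2)/3) = (cos(B_t/2)/24) dt + (sin(B_t/2)/6) dB_t

Itô's formula for f(B_t) gives d f(B_t) = f'(B_t) dB_t + (1/2) f''(B_t) dt. Compute derivatives of f(x) = -cos(x/2)/3:
  f'(x)  = sin(x/2)/6
  f''(x) = cos(x/2)/12
Substitute x = B_t and multiply the f'' term by 1/2:
  drift     = (1/2) * (cos(x/2)/12) evaluated at B_t = cos(B_t/2)/24
  diffusion = (sin(x/2)/6) evaluated at B_t = sin(B_t/2)/6
Therefore d(-cos(B_t/2)/3) = (cos(B_t/2)/24) dt + (sin(B_t/2)/6) dB_t.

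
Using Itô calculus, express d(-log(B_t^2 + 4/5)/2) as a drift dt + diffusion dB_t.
d(-log(B_t^2 + 4/5)/2) = (5*(5*B_t^2 - 4)/(2*(5*B_t^2 + 4)^2)) dt + (-5*B_t/(5*B_t^2 + 4)) dB_t

Itô's formula for f(B_t) gives d f(B_t) = f'(B_t) dB_t + (1/2) f''(B_t) dt. Compute derivatives of f(x) = -log(x^2 + 4/5)/2:
  f'(x)  = -5*x/(5*x^2 + 4)
  f''(x) = 5*(5*x^2 - 4)/(5*x^2 + 4)^2
Substitute x = B_t and multiply the f'' term by 1/2:
  drift     = (1/2) * (5*(5*x^2 - 4)/(5*x^2 + 4)^2) evaluated at B_t = 5*(5*B_t^2 - 4)/(2*(5*B_t^2 + 4)^2)
  diffusion = (-5*x/(5*x^2 + 4)) evaluated at B_t = -5*B_t/(5*B_t^2 + 4)
Therefore d(-log(B_t^2 + 4/5)/2) = (5*(5*B_t^2 - 4)/(2*(5*B_t^2 + 4)^2)) dt + (-5*B_t/(5*B_t^2 + 4)) dB_t.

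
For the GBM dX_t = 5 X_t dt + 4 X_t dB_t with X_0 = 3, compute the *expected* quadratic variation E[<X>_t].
E[<X>_t] = 72*exp(26*t)/13 - 72/13

<X>_t = int_0^t (4 * X_s)^2 ds. Taking expectation inside the integral: E[<X>_t] = 4^2 * int_0^t E[X_s^2] ds. For GBM, E[X_s^2] = x_0^2 * exp((2 mu + sigma^2) s). Integrating:
  E[<X>_t] = 4^2 * 3^2 * (exp((2*5 + 4^2) t) - 1) / (2*5 + 4^2)
           = 4^2 * 3^2 * (exp(26 t) - 1) / 26 = 72*exp(26*t)/13 - 72/13.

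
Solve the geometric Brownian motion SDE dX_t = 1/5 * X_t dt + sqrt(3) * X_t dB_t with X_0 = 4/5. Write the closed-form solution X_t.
X_t = 4/5 * exp((-13/10) * t + (sqrt(3)) * B_t)

For GBM dX = mu X dt + sigma X dB with X_0 = x_0, apply Itô to Y = log X: dY = (mu - sigma^2/2) dt + sigma dB, so Y_t = log(x_0) + (mu - sigma^2/2) t + sigma B_t and hence X_t = x_0 * exp((mu - sigma^2/2) t + sigma B_t).
With mu = 1/5, sigma = sqrt(3), x_0 = 4/5, this gives:
  X_t = 4/5 * exp((-13/10) * t + (sqrt(3)) * B_t).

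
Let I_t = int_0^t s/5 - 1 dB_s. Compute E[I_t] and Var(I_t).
E[I_t] = 0; Var(I_t) = t*(t^2 - 15*t + 75)/75

The Itô integral of a deterministic integrand f(s) has mean 0 because each increment f(s) * (B_{s+ds} - B_s) has mean 0. By the Itô isometry:
  Var( int_0^t f(s) dB_s ) = E[ (int_0^t f(s) dB_s)^2 ] = int_0^t f(s)^2 ds.
Here f(s) = s/5 - 1, so f(s)^2 = (s - 5)^2/25. Integrate:
  int_0^t ((s - 5)^2/25) ds = t*(t^2 - 15*t + 75)/75.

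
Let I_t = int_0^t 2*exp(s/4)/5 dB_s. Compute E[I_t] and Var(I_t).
E[I_t] = 0; Var(I_t) = 8*exp(t/2)/25 - 8/25

The Itô integral of a deterministic integrand f(s) has mean 0 because each increment f(s) * (B_{s+ds} - B_s) has mean 0. By the Itô isometry:
  Var( int_0^t f(s) dB_s ) = E[ (int_0^t f(s) dB_s)^2 ] = int_0^t f(s)^2 ds.
Here f(s) = 2*exp(s/4)/5, so f(s)^2 = 4*exp(s/2)/25. Integrate:
  int_0^t (4*exp(s/2)/25) ds = 8*exp(t/2)/25 - 8/25.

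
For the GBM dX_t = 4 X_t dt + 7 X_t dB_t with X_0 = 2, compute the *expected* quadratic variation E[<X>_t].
E[<X>_t] = 196*exp(57*t)/57 - 196/57

<X>_t = int_0^t (7 * X_s)^2 ds. Taking expectation inside the integral: E[<X>_t] = 7^2 * int_0^t E[X_s^2] ds. For GBM, E[X_s^2] = x_0^2 * exp((2 mu + sigma^2) s). Integrating:
  E[<X>_t] = 7^2 * 2^2 * (exp((2*4 + 7^2) t) - 1) / (2*4 + 7^2)
           = 7^2 * 2^2 * (exp(57 t) - 1) / 57 = 196*exp(57*t)/57 - 196/57.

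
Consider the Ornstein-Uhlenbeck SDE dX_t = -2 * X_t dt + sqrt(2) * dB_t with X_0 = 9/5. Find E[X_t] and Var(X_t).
E[X_t] = 9*exp(-2*t)/5; Var(X_t) = 1/2 - exp(-4*t)/2

The OU SDE dX = -theta X dt + sigma dB admits the integrating factor exp(theta t): d(exp(theta t) X_t) = sigma exp(theta t) dB_t. Integrating from 0 to t:
  X_t = x_0 * exp(-theta t) + sigma * int_0^t exp(-theta (t-s)) dB_s.
The Itô integral has mean 0 and (by the Itô isometry) variance sigma^2 * int_0^t exp(-2 theta (t - s)) ds = sigma^2 * (1 - exp(-2 theta t)) / (2 theta).
With theta = 2, sigma = sqrt(2), x_0 = 9/5:
  E[X_t] = 9/5 * exp(-2 t) = 9*exp(-2*t)/5
  Var(X_t) = (sqrt(2))^2 * (1 - exp(-2*2 t)) / (2 * 2) = 1/2 - exp(-4*t)/2.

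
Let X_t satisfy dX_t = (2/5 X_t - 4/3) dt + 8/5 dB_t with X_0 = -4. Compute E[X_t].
E[X_t] = 10/3 - 22*exp(2*t/5)/3

Taking expectations and using E[dB_t] = 0, the mean m(t) = E[X_t] satisfies the ODE m'(t) = a m(t) + b with m(0) = x_0. With a = 2/5, b = -4/3, x_0 = -4, the solution is
  m(t) = x_0 * exp(a t) + (b/a) * (exp(a t) - 1)
       = (-4) * exp((2/5) t) + ((-4/3)/(2/5)) * (exp((2/5) t) - 1)
       = 10/3 - 22*exp(2*t/5)/3.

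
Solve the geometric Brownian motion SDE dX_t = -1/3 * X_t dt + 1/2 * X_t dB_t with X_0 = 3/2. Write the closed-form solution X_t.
X_t = 3/2 * exp((-11/24) * t + (1/2) * B_t)

For GBM dX = mu X dt + sigma X dB with X_0 = x_0, apply Itô to Y = log X: dY = (mu - sigma^2/2) dt + sigma dB, so Y_t = log(x_0) + (mu - sigma^2/2) t + sigma B_t and hence X_t = x_0 * exp((mu - sigma^2/2) t + sigma B_t).
With mu = -1/3, sigma = 1/2, x_0 = 3/2, this gives:
  X_t = 3/2 * exp((-11/24) * t + (1/2) * B_t).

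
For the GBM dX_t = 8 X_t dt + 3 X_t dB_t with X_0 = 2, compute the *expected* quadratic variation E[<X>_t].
E[<X>_t] = 36*exp(25*t)/25 - 36/25

<X>_t = int_0^t (3 * X_s)^2 ds. Taking expectation inside the integral: E[<X>_t] = 3^2 * int_0^t E[X_s^2] ds. For GBM, E[X_s^2] = x_0^2 * exp((2 mu + sigma^2) s). Integrating:
  E[<X>_t] = 3^2 * 2^2 * (exp((2*8 + 3^2) t) - 1) / (2*8 + 3^2)
           = 3^2 * 2^2 * (exp(25 t) - 1) / 25 = 36*exp(25*t)/25 - 36/25.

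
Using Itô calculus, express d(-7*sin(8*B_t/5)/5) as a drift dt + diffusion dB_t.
d(-7*sin(8*B_t/5)/5) = (224*sin(8*B_t/5)/125) dt + (-56*cos(8*B_t/5)/25) dB_t

Itô's formula for f(B_t) gives d f(B_t) = f'(B_t) dB_t + (1/2) f''(B_t) dt. Compute derivatives of f(x) = -7*sin(8*x/5)/5:
  f'(x)  = -56*cos(8*x/5)/25
  f''(x) = 448*sin(8*x/5)/125
Substitute x = B_t and multiply the f'' term by 1/2:
  drift     = (1/2) * (448*sin(8*x/5)/125) evaluated at B_t = 224*sin(8*B_t/5)/125
  diffusion = (-56*cos(8*x/5)/25) evaluated at B_t = -56*cos(8*B_t/5)/25
Therefore d(-7*sin(8*B_t/5)/5) = (224*sin(8*B_t/5)/125) dt + (-56*cos(8*B_t/5)/25) dB_t.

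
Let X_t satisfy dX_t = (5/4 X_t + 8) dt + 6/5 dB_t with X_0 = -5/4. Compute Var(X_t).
Var(X_t) = 72*exp(5*t/2)/125 - 72/125

The variance V(t) = Var(X_t) satisfies V'(t) = 2 a V(t) + c^2 with V(0) = 0 (drift coefficient is linear in X, diffusion is constant). With a = 5/4, c = 6/5, the solution is
  V(t) = (c^2 / (2 a)) * (exp(2 a t) - 1)
       = ((6/5)^2 / (2*(5/4))) * (exp((5/2) t) - 1)
       = 72*exp(5*t/2)/125 - 72/125.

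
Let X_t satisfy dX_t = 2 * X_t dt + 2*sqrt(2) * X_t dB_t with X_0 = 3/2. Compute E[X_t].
E[X_t] = 3*exp(2*t)/2

For GBM dX = mu X dt + sigma X dB with X_0 = x_0, apply Itô to Y = log X: dY = (mu - sigma^2/2) dt + sigma dB, so Y_t = log(x_0) + (mu - sigma^2/2) t + sigma B_t and hence X_t = x_0 * exp((mu - sigma^2/2) t + sigma B_t).
With mu = 2, sigma = 2*sqrt(2), x_0 = 3/2, this gives:
  X_t = 3/2 * exp((-2) * t + (2*sqrt(2)) * B_t).
Since sigma*B_t ~ Normal(0, sigma^2 t), E[exp(sigma*B_t)] = exp(sigma^2 t / 2); so E[X_t] = x_0 * exp((mu - sigma^2/2) t) * exp(sigma^2 t / 2) = x_0 * exp(mu t) = 3*exp(2*t)/2.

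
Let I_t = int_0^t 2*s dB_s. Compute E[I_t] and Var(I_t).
E[I_t] = 0; Var(I_t) = 4*t^3/3

The Itô integral of a deterministic integrand f(s) has mean 0 because each increment f(s) * (B_{s+ds} - B_s) has mean 0. By the Itô isometry:
  Var( int_0^t f(s) dB_s ) = E[ (int_0^t f(s) dB_s)^2 ] = int_0^t f(s)^2 ds.
Here f(s) = 2*s, so f(s)^2 = 4*s^2. Integrate:
  int_0^t (4*s^2) ds = 4*t^3/3.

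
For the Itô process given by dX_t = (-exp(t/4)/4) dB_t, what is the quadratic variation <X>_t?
<X>_t = exp(t/2)/8 - 1/8

For an Itô process dX_t = a(t) dt + b(t) dB_t, the quadratic variation is <X>_t = int_0^t b(s)^2 ds (the drift term does not contribute). Here b(s) = -exp(s/4)/4, so
  b(s)^2 = exp(s/2)/16.
Integrating from 0 to t:
  <X>_t = int_0^t (exp(s/2)/16) ds = exp(t/2)/8 - 1/8.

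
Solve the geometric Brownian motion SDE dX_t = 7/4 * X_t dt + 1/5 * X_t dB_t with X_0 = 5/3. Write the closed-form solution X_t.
X_t = 5/3 * exp((173/100) * t + (1/5) * B_t)

For GBM dX = mu X dt + sigma X dB with X_0 = x_0, apply Itô to Y = log X: dY = (mu - sigma^2/2) dt + sigma dB, so Y_t = log(x_0) + (mu - sigma^2/2) t + sigma B_t and hence X_t = x_0 * exp((mu - sigma^2/2) t + sigma B_t).
With mu = 7/4, sigma = 1/5, x_0 = 5/3, this gives:
  X_t = 5/3 * exp((173/100) * t + (1/5) * B_t).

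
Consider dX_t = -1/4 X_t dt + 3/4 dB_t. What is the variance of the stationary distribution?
lim Var(X_t) = 9/8

The OU SDE dX = -theta X dt + sigma dB admits the integrating factor exp(theta t): d(exp(theta t) X_t) = sigma exp(theta t) dB_t. Integrating from 0 to t gives X_t = x_0 * exp(-theta t) + sigma * int_0^t exp(-theta (t-s)) dB_s for any initial x_0. The Itô integral has variance (by the Itô isometry) sigma^2 * int_0^t exp(-2 theta (t - s)) ds = sigma^2 * (1 - exp(-2 theta t)) / (2 theta), independent of x_0.
With theta = 1/4, sigma = 3/4:
  Var(X_t) = (3/4)^2 * (1 - exp(-2*1/4 t)) / (2 * 1/4) = 9/8 - 9*exp(-t/2)/8.
As t -> infinity, exp(-2*1/4 t) -> 0, so the stationary variance is sigma^2 / (2 theta) = 9/8.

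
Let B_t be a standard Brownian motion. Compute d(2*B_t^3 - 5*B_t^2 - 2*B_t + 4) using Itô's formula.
d(2*B_t^3 - 5*B_t^2 - 2*B_t + 4) = (6*B_t - 5) dt + (6*B_t^2 - 10*B_t - 2) dB_t

Itô's formula for f(B_t) gives d f(B_t) = f'(B_t) dB_t + (1/2) f''(B_t) dt. Compute derivatives of f(x) = 2*x^3 - 5*x^2 - 2*x + 4:
  f'(x)  = 6*x^2 - 10*x - 2
  f''(x) = 12*x - 10
Substitute x = B_t and multiply the f'' term by 1/2:
  drift     = (1/2) * (12*x - 10) evaluated at B_t = 6*B_t - 5
  diffusion = (6*x^2 - 10*x - 2) evaluated at B_t = 6*B_t^2 - 10*B_t - 2
Therefore d(2*B_t^3 - 5*B_t^2 - 2*B_t + 4) = (6*B_t - 5) dt + (6*B_t^2 - 10*B_t - 2) dB_t.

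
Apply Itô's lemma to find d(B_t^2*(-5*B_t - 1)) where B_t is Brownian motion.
d(B_t^2*(-5*B_t - 1)) = (-15*B_t - 1) dt + (B_t*(-15*B_t - 2)) dB_t

Itô's formula for f(B_t) gives d f(B_t) = f'(B_t) dB_t + (1/2) f''(B_t) dt. Compute derivatives of f(x) = x^2*(-5*x - 1):
  f'(x)  = x*(-15*x - 2)
  f''(x) = -30*x - 2
Substitute x = B_t and multiply the f'' term by 1/2:
  drift     = (1/2) * (-30*x - 2) evaluated at B_t = -15*B_t - 1
  diffusion = (x*(-15*x - 2)) evaluated at B_t = B_t*(-15*B_t - 2)
Therefore d(B_t^2*(-5*B_t - 1)) = (-15*B_t - 1) dt + (B_t*(-15*B_t - 2)) dB_t.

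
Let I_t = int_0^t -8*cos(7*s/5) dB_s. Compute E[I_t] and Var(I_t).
E[I_t] = 0; Var(I_t) = 32*t + 80*sin(14*t/5)/7

The Itô integral of a deterministic integrand f(s) has mean 0 because each increment f(s) * (B_{s+ds} - B_s) has mean 0. By the Itô isometry:
  Var( int_0^t f(s) dB_s ) = E[ (int_0^t f(s) dB_s)^2 ] = int_0^t f(s)^2 ds.
Here f(s) = -8*cos(7*s/5), so f(s)^2 = 64*cos(7*s/5)^2. Integrate:
  int_0^t (64*cos(7*s/5)^2) ds = 32*t + 80*sin(14*t/5)/7.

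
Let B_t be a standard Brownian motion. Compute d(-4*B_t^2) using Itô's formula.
d(-4*B_t^2) = (-4) dt + (-8*B_t) dB_t

Itô's formula for f(B_t) gives d f(B_t) = f'(B_t) dB_t + (1/2) f''(B_t) dt. Compute derivatives of f(x) = -4*x^2:
  f'(x)  = -8*x
  f''(x) = -8
Substitute x = B_t and multiply the f'' term by 1/2:
  drift     = (1/2) * (-8) evaluated at B_t = -4
  diffusion = (-8*x) evaluated at B_t = -8*B_t
Therefore d(-4*B_t^2) = (-4) dt + (-8*B_t) dB_t.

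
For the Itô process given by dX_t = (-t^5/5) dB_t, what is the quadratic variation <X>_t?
<X>_t = t^11/275

For an Itô process dX_t = a(t) dt + b(t) dB_t, the quadratic variation is <X>_t = int_0^t b(s)^2 ds (the drift term does not contribute). Here b(s) = -s^5/5, so
  b(s)^2 = s^10/25.
Integrating from 0 to t:
  <X>_t = int_0^t (s^10/25) ds = t^11/275.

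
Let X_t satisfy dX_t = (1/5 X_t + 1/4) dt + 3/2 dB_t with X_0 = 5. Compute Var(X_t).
Var(X_t) = 45*exp(2*t/5)/8 - 45/8

The variance V(t) = Var(X_t) satisfies V'(t) = 2 a V(t) + c^2 with V(0) = 0 (drift coefficient is linear in X, diffusion is constant). With a = 1/5, c = 3/2, the solution is
  V(t) = (c^2 / (2 a)) * (exp(2 a t) - 1)
       = ((3/2)^2 / (2*(1/5))) * (exp((2/5) t) - 1)
       = 45*exp(2*t/5)/8 - 45/8.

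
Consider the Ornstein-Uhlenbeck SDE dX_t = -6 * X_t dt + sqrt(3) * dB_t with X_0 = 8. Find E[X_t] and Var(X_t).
E[X_t] = 8*exp(-6*t); Var(X_t) = 1/4 - exp(-12*t)/4

The OU SDE dX = -theta X dt + sigma dB admits the integrating factor exp(theta t): d(exp(theta t) X_t) = sigma exp(theta t) dB_t. Integrating from 0 to t:
  X_t = x_0 * exp(-theta t) + sigma * int_0^t exp(-theta (t-s)) dB_s.
The Itô integral has mean 0 and (by the Itô isometry) variance sigma^2 * int_0^t exp(-2 theta (t - s)) ds = sigma^2 * (1 - exp(-2 theta t)) / (2 theta).
With theta = 6, sigma = sqrt(3), x_0 = 8:
  E[X_t] = 8 * exp(-6 t) = 8*exp(-6*t)
  Var(X_t) = (sqrt(3))^2 * (1 - exp(-2*6 t)) / (2 * 6) = 1/4 - exp(-12*t)/4.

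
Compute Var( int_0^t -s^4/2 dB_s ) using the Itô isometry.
Var = t^9/36

The Itô integral of a deterministic integrand f(s) has mean 0 because each increment f(s) * (B_{s+ds} - B_s) has mean 0. By the Itô isometry:
  Var( int_0^t f(s) dB_s ) = E[ (int_0^t f(s) dB_s)^2 ] = int_0^t f(s)^2 ds.
Here f(s) = -s^4/2, so f(s)^2 = s^8/4. Integrate:
  int_0^t (s^8/4) ds = t^9/36.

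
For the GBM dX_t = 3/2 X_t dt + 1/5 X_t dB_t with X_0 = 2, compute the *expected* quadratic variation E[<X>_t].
E[<X>_t] = exp(76*t/25)/19 - 1/19

<X>_t = int_0^t ((1/5) * X_s)^2 ds. Taking expectation inside the integral: E[<X>_t] = (1/5)^2 * int_0^t E[X_s^2] ds. For GBM, E[X_s^2] = x_0^2 * exp((2 mu + sigma^2) s). Integrating:
  E[<X>_t] = (1/5)^2 * 2^2 * (exp((2*(3/2) + (1/5)^2) t) - 1) / (2*(3/2) + (1/5)^2)
           = (1/5)^2 * 2^2 * (exp((76/25) t) - 1) / (76/25) = exp(76*t/25)/19 - 1/19.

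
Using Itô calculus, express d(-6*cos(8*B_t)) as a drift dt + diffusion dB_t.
d(-6*cos(8*B_t)) = (192*cos(8*B_t)) dt + (48*sin(8*B_t)) dB_t

Itô's formula for f(B_t) gives d f(B_t) = f'(B_t) dB_t + (1/2) f''(B_t) dt. Compute derivatives of f(x) = -6*cos(8*x):
  f'(x)  = 48*sin(8*x)
  f''(x) = 384*cos(8*x)
Substitute x = B_t and multiply the f'' term by 1/2:
  drift     = (1/2) * (384*cos(8*x)) evaluated at B_t = 192*cos(8*B_t)
  diffusion = (48*sin(8*x)) evaluated at B_t = 48*sin(8*B_t)
Therefore d(-6*cos(8*B_t)) = (192*cos(8*B_t)) dt + (48*sin(8*B_t)) dB_t.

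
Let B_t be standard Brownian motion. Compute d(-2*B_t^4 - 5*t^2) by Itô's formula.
d(-2*B_t^4 - 5*t^2) = (-12*B_t^2 - 10*t) dt + (-8*B_t^3) dB_t

Itô's formula for f(t, x): d f(t, B_t) = (f_t + (1/2) f_xx) dt + f_x dB_t. Compute partials of f(t, x) = -5*t^2 - 2*x^4:
  f_t(t,x)  = -10*t
  f_x(t,x)  = -8*x^3
  f_xx(t,x) = -24*x^2
Assemble drift = f_t + (1/2) f_xx = -10*t - 12*x^2 and diffusion = f_x = -8*x^3. Substituting x = B_t:
  d(-2*B_t^4 - 5*t^2) = (-12*B_t^2 - 10*t) dt + (-8*B_t^3) dB_t.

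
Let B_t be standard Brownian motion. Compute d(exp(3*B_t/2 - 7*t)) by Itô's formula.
d(exp(3*B_t/2 - 7*t)) = (-47*exp(3*B_t/2 - 7*t)/8) dt + (3*exp(3*B_t/2 - 7*t)/2) dB_t

Itô's formula for f(t, x): d f(t, B_t) = (f_t + (1/2) f_xx) dt + f_x dB_t. Compute partials of f(t, x) = exp(-7*t + 3*x/2):
  f_t(t,x)  = -7*exp(-7*t + 3*x/2)
  f_x(t,x)  = 3*exp(-7*t + 3*x/2)/2
  f_xx(t,x) = 9*exp(-7*t + 3*x/2)/4
Assemble drift = f_t + (1/2) f_xx = -47*exp(-7*t + 3*x/2)/8 and diffusion = f_x = 3*exp(-7*t + 3*x/2)/2. Substituting x = B_t:
  d(exp(3*B_t/2 - 7*t)) = (-47*exp(3*B_t/2 - 7*t)/8) dt + (3*exp(3*B_t/2 - 7*t)/2) dB_t.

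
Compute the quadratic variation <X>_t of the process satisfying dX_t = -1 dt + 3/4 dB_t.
<X>_t = 9*t/16

For an Itô process dX_t = a(t) dt + b(t) dB_t, the quadratic variation is <X>_t = int_0^t b(s)^2 ds (the drift term does not contribute). Here b(s) = 3/4, so
  b(s)^2 = 9/16.
Integrating from 0 to t:
  <X>_t = int_0^t (9/16) ds = 9*t/16.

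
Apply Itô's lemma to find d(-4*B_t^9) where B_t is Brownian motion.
d(-4*B_t^9) = (-144*B_t^7) dt + (-36*B_t^8) dB_t

Itô's formula for f(B_t) gives d f(B_t) = f'(B_t) dB_t + (1/2) f''(B_t) dt. Compute derivatives of f(x) = -4*x^9:
  f'(x)  = -36*x^8
  f''(x) = -288*x^7
Substitute x = B_t and multiply the f'' term by 1/2:
  drift     = (1/2) * (-288*x^7) evaluated at B_t = -144*B_t^7
  diffusion = (-36*x^8) evaluated at B_t = -36*B_t^8
Therefore d(-4*B_t^9) = (-144*B_t^7) dt + (-36*B_t^8) dB_t.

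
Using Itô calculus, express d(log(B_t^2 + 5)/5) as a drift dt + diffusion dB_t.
d(log(B_t^2 + 5)/5) = ((5 - B_t^2)/(5*(B_t^2 + 5)^2)) dt + (2*B_t/(5*(B_t^2 + 5))) dB_t

Itô's formula for f(B_t) gives d f(B_t) = f'(B_t) dB_t + (1/2) f''(B_t) dt. Compute derivatives of f(x) = log(x^2 + 5)/5:
  f'(x)  = 2*x/(5*(x^2 + 5))
  f''(x) = 2*(5 - x^2)/(5*(x^2 + 5)^2)
Substitute x = B_t and multiply the f'' term by 1/2:
  drift     = (1/2) * (2*(5 - x^2)/(5*(x^2 + 5)^2)) evaluated at B_t = (5 - B_t^2)/(5*(B_t^2 + 5)^2)
  diffusion = (2*x/(5*(x^2 + 5))) evaluated at B_t = 2*B_t/(5*(B_t^2 + 5))
Therefore d(log(B_t^2 + 5)/5) = ((5 - B_t^2)/(5*(B_t^2 + 5)^2)) dt + (2*B_t/(5*(B_t^2 + 5))) dB_t.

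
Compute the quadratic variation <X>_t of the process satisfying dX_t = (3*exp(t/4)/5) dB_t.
<X>_t = 18*exp(t/2)/25 - 18/25

For an Itô process dX_t = a(t) dt + b(t) dB_t, the quadratic variation is <X>_t = int_0^t b(s)^2 ds (the drift term does not contribute). Here b(s) = 3*exp(s/4)/5, so
  b(s)^2 = 9*exp(s/2)/25.
Integrating from 0 to t:
  <X>_t = int_0^t (9*exp(s/2)/25) ds = 18*exp(t/2)/25 - 18/25.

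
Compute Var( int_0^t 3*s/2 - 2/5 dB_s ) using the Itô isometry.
Var = t*(75*t^2 - 60*t + 16)/100

The Itô integral of a deterministic integrand f(s) has mean 0 because each increment f(s) * (B_{s+ds} - B_s) has mean 0. By the Itô isometry:
  Var( int_0^t f(s) dB_s ) = E[ (int_0^t f(s) dB_s)^2 ] = int_0^t f(s)^2 ds.
Here f(s) = 3*s/2 - 2/5, so f(s)^2 = (15*s - 4)^2/100. Integrate:
  int_0^t ((15*s - 4)^2/100) ds = t*(75*t^2 - 60*t + 16)/100.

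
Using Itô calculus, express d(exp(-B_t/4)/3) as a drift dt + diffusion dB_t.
d(exp(-B_t/4)/3) = (exp(-B_t/4)/96) dt + (-exp(-B_t/4)/12) dB_t

Itô's formula for f(B_t) gives d f(B_t) = f'(B_t) dB_t + (1/2) f''(B_t) dt. Compute derivatives of f(x) = exp(-x/4)/3:
  f'(x)  = -exp(-x/4)/12
  f''(x) = exp(-x/4)/48
Substitute x = B_t and multiply the f'' term by 1/2:
  drift     = (1/2) * (exp(-x/4)/48) evaluated at B_t = exp(-B_t/4)/96
  diffusion = (-exp(-x/4)/12) evaluated at B_t = -exp(-B_t/4)/12
Therefore d(exp(-B_t/4)/3) = (exp(-B_t/4)/96) dt + (-exp(-B_t/4)/12) dB_t.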